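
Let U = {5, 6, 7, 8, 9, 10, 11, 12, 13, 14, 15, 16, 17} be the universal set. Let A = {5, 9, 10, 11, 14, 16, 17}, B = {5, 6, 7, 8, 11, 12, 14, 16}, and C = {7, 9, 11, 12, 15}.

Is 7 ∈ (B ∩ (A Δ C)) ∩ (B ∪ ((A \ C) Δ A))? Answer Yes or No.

Yes

7 ∉ A and 7 ∈ C, so 7 ∈ A Δ C
7 ∈ B and 7 ∈ (A Δ C), so 7 ∈ B ∩ (A Δ C)
7 ∉ A and 7 ∈ C, so 7 ∉ A \ C
7 ∉ (A \ C) and 7 ∉ A, so 7 ∉ (A \ C) Δ A
7 ∈ B and 7 ∉ ((A \ C) Δ A), so 7 ∈ B ∪ ((A \ C) Δ A)
7 ∈ (B ∩ (A Δ C)) and 7 ∈ (B ∪ ((A \ C) Δ A)), so 7 ∈ (B ∩ (A Δ C)) ∩ (B ∪ ((A \ C) Δ A))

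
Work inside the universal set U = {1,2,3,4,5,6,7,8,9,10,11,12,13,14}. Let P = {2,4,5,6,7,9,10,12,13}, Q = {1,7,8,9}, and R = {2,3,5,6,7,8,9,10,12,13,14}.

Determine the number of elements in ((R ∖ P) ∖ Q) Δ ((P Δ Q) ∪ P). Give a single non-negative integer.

R ∖ P = {3,8,14}
(R ∖ P) ∖ Q = {3,14}
P Δ Q = {1,2,4,5,6,8,10,12,13}
(P Δ Q) ∪ P = {1,2,4,5,6,7,8,9,10,12,13}
((R ∖ P) ∖ Q) Δ ((P Δ Q) ∪ P) = {1,2,3,4,5,6,7,8,9,10,12,13,14}
|((R ∖ P) ∖ Q) Δ ((P Δ Q) ∪ P)| = 13

13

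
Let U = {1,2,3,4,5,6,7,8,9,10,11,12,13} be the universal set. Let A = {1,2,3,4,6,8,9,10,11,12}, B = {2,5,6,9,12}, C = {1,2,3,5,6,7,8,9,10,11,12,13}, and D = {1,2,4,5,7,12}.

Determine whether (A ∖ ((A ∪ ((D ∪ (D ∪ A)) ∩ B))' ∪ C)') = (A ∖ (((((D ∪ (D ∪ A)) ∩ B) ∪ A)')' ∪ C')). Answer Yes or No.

D ∪ A = {1,2,3,4,5,6,7,8,9,10,11,12}
D ∪ (D ∪ A) = {1,2,3,4,5,6,7,8,9,10,11,12}
(D ∪ (D ∪ A)) ∩ B = {2,5,6,9,12}
A ∪ ((D ∪ (D ∪ A)) ∩ B) = {1,2,3,4,5,6,8,9,10,11,12}
(A ∪ ((D ∪ (D ∪ A)) ∩ B))' = {7,13}
(A ∪ ((D ∪ (D ∪ A)) ∩ B))' ∪ C = {1,2,3,5,6,7,8,9,10,11,12,13}
((A ∪ ((D ∪ (D ∪ A)) ∩ B))' ∪ C)' = {4}
A ∖ ((A ∪ ((D ∪ (D ∪ A)) ∩ B))' ∪ C)' = {1,2,3,6,8,9,10,11,12}
((D ∪ (D ∪ A)) ∩ B) ∪ A = {1,2,3,4,5,6,8,9,10,11,12}
(((D ∪ (D ∪ A)) ∩ B) ∪ A)' = {7,13}
((((D ∪ (D ∪ A)) ∩ B) ∪ A)')' = {1,2,3,4,5,6,8,9,10,11,12}
C' = {4}
((((D ∪ (D ∪ A)) ∩ B) ∪ A)')' ∪ C' = {1,2,3,4,5,6,8,9,10,11,12}
A ∖ (((((D ∪ (D ∪ A)) ∩ B) ∪ A)')' ∪ C') = {}
1 ∈ A ∖ ((A ∪ ((D ∪ (D ∪ A)) ∩ B))' ∪ C)' but 1 ∉ A ∖ (((((D ∪ (D ∪ A)) ∩ B) ∪ A)')' ∪ C'), so they differ.

No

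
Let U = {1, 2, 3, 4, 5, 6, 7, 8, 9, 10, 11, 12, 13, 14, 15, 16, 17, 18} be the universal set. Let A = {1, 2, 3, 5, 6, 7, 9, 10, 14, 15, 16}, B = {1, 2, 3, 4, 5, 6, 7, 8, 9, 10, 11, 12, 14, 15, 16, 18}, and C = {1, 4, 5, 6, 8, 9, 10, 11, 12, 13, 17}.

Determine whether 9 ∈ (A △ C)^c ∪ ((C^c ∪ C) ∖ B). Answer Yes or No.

Yes

9 ∈ A and 9 ∈ C, so 9 ∉ A △ C
9 ∈ (A △ C)^c since 9 ∉ (A △ C)
9 ∈ C, so 9 ∉ C^c
9 ∉ C^c and 9 ∈ C, so 9 ∈ C^c ∪ C
9 ∈ (C^c ∪ C) and 9 ∈ B, so 9 ∉ (C^c ∪ C) ∖ B
9 ∈ (A △ C)^c and 9 ∉ ((C^c ∪ C) ∖ B), so 9 ∈ (A △ C)^c ∪ ((C^c ∪ C) ∖ B)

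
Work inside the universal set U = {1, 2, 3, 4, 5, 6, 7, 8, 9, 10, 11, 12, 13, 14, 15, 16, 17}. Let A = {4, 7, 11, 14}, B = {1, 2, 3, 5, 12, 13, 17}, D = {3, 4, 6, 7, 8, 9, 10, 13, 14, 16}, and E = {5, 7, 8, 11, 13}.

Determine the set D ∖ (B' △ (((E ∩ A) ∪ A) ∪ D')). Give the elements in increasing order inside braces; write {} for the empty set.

B' = {4, 6, 7, 8, 9, 10, 11, 14, 15, 16}
E ∩ A = {7, 11}
(E ∩ A) ∪ A = {4, 7, 11, 14}
D' = {1, 2, 5, 11, 12, 15, 17}
((E ∩ A) ∪ A) ∪ D' = {1, 2, 4, 5, 7, 11, 12, 14, 15, 17}
B' △ (((E ∩ A) ∪ A) ∪ D') = {1, 2, 5, 6, 8, 9, 10, 12, 16, 17}
D ∖ (B' △ (((E ∩ A) ∪ A) ∪ D')) = {3, 4, 7, 13, 14}

{3, 4, 7, 13, 14}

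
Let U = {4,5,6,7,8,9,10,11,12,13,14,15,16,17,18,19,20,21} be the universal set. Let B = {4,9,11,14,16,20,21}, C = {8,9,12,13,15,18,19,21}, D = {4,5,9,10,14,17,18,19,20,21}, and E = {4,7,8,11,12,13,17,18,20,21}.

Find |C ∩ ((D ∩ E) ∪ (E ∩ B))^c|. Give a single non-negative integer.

D ∩ E = {4,17,18,20,21}
E ∩ B = {4,11,20,21}
(D ∩ E) ∪ (E ∩ B) = {4,11,17,18,20,21}
((D ∩ E) ∪ (E ∩ B))^c = {5,6,7,8,9,10,12,13,14,15,16,19}
C ∩ ((D ∩ E) ∪ (E ∩ B))^c = {8,9,12,13,15,19}
|C ∩ ((D ∩ E) ∪ (E ∩ B))^c| = 6

6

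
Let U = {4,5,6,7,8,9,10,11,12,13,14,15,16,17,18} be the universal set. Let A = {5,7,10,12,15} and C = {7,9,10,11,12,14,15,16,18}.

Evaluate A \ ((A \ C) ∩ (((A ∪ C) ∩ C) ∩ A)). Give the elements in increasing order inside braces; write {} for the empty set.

{5,7,10,12,15}

A \ C = {5}
A ∪ C = {5,7,9,10,11,12,14,15,16,18}
(A ∪ C) ∩ C = {7,9,10,11,12,14,15,16,18}
((A ∪ C) ∩ C) ∩ A = {7,10,12,15}
(A \ C) ∩ (((A ∪ C) ∩ C) ∩ A) = {}
A \ ((A \ C) ∩ (((A ∪ C) ∩ C) ∩ A)) = {5,7,10,12,15}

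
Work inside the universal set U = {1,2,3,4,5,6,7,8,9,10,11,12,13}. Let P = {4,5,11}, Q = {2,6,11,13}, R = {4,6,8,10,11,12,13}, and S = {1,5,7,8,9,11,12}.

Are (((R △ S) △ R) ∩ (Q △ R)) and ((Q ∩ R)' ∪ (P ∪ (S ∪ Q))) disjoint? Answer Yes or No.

No

R △ S = {1,4,5,6,7,9,10,13}
(R △ S) △ R = {1,5,7,8,9,11,12}
Q △ R = {2,4,8,10,12}
((R △ S) △ R) ∩ (Q △ R) = {8,12}
Q ∩ R = {6,11,13}
(Q ∩ R)' = {1,2,3,4,5,7,8,9,10,12}
S ∪ Q = {1,2,5,6,7,8,9,11,12,13}
P ∪ (S ∪ Q) = {1,2,4,5,6,7,8,9,11,12,13}
(Q ∩ R)' ∪ (P ∪ (S ∪ Q)) = {1,2,3,4,5,6,7,8,9,10,11,12,13}
8 lies in both, so they are not disjoint.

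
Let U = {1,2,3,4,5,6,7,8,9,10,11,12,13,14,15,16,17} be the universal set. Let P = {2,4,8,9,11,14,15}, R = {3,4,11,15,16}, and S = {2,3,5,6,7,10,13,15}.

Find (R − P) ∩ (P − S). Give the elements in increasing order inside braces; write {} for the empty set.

R − P = {3,16}
P − S = {4,8,9,11,14}
(R − P) ∩ (P − S) = {}

{}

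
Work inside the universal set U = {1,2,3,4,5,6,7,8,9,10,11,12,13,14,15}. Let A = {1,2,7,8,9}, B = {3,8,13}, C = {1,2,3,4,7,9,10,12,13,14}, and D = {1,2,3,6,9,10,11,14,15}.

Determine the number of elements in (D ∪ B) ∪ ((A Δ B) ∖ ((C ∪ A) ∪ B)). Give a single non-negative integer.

D ∪ B = {1,2,3,6,8,9,10,11,13,14,15}
A Δ B = {1,2,3,7,9,13}
C ∪ A = {1,2,3,4,7,8,9,10,12,13,14}
(C ∪ A) ∪ B = {1,2,3,4,7,8,9,10,12,13,14}
(A Δ B) ∖ ((C ∪ A) ∪ B) = {}
(D ∪ B) ∪ ((A Δ B) ∖ ((C ∪ A) ∪ B)) = {1,2,3,6,8,9,10,11,13,14,15}
|(D ∪ B) ∪ ((A Δ B) ∖ ((C ∪ A) ∪ B))| = 11

11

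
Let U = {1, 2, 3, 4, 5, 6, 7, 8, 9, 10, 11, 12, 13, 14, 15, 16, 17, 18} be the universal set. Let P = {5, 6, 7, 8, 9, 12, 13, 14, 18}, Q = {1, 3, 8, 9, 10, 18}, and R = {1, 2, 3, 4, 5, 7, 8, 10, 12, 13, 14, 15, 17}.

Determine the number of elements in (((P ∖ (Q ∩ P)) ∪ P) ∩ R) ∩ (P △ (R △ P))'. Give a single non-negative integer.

0

Q ∩ P = {8, 9, 18}
P ∖ (Q ∩ P) = {5, 6, 7, 12, 13, 14}
(P ∖ (Q ∩ P)) ∪ P = {5, 6, 7, 8, 9, 12, 13, 14, 18}
((P ∖ (Q ∩ P)) ∪ P) ∩ R = {5, 7, 8, 12, 13, 14}
R △ P = {1, 2, 3, 4, 6, 9, 10, 15, 17, 18}
P △ (R △ P) = {1, 2, 3, 4, 5, 7, 8, 10, 12, 13, 14, 15, 17}
(P △ (R △ P))' = {6, 9, 11, 16, 18}
(((P ∖ (Q ∩ P)) ∪ P) ∩ R) ∩ (P △ (R △ P))' = {}
|(((P ∖ (Q ∩ P)) ∪ P) ∩ R) ∩ (P △ (R △ P))'| = 0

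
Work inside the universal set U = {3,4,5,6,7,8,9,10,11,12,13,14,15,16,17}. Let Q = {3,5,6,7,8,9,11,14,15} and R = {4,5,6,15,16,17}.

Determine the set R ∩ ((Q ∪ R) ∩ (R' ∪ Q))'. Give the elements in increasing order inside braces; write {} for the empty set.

Q ∪ R = {3,4,5,6,7,8,9,11,14,15,16,17}
R' = {3,7,8,9,10,11,12,13,14}
R' ∪ Q = {3,5,6,7,8,9,10,11,12,13,14,15}
(Q ∪ R) ∩ (R' ∪ Q) = {3,5,6,7,8,9,11,14,15}
((Q ∪ R) ∩ (R' ∪ Q))' = {4,10,12,13,16,17}
R ∩ ((Q ∪ R) ∩ (R' ∪ Q))' = {4,16,17}

{4,16,17}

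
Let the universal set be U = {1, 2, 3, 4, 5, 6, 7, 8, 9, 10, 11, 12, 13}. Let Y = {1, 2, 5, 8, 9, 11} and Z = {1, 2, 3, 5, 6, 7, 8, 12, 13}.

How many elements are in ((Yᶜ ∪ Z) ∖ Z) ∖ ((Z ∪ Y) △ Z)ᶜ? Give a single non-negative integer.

0

Yᶜ = {3, 4, 6, 7, 10, 12, 13}
Yᶜ ∪ Z = {1, 2, 3, 4, 5, 6, 7, 8, 10, 12, 13}
(Yᶜ ∪ Z) ∖ Z = {4, 10}
Z ∪ Y = {1, 2, 3, 5, 6, 7, 8, 9, 11, 12, 13}
(Z ∪ Y) △ Z = {9, 11}
((Z ∪ Y) △ Z)ᶜ = {1, 2, 3, 4, 5, 6, 7, 8, 10, 12, 13}
((Yᶜ ∪ Z) ∖ Z) ∖ ((Z ∪ Y) △ Z)ᶜ = {}
|((Yᶜ ∪ Z) ∖ Z) ∖ ((Z ∪ Y) △ Z)ᶜ| = 0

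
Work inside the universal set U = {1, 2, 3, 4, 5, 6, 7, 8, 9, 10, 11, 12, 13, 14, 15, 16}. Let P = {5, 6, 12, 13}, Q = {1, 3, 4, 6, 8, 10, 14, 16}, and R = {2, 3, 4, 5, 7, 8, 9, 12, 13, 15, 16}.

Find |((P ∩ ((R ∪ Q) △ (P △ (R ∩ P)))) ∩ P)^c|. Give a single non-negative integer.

13

R ∪ Q = {1, 2, 3, 4, 5, 6, 7, 8, 9, 10, 12, 13, 14, 15, 16}
R ∩ P = {5, 12, 13}
P △ (R ∩ P) = {6}
(R ∪ Q) △ (P △ (R ∩ P)) = {1, 2, 3, 4, 5, 7, 8, 9, 10, 12, 13, 14, 15, 16}
P ∩ ((R ∪ Q) △ (P △ (R ∩ P))) = {5, 12, 13}
(P ∩ ((R ∪ Q) △ (P △ (R ∩ P)))) ∩ P = {5, 12, 13}
((P ∩ ((R ∪ Q) △ (P △ (R ∩ P)))) ∩ P)^c = {1, 2, 3, 4, 6, 7, 8, 9, 10, 11, 14, 15, 16}
|((P ∩ ((R ∪ Q) △ (P △ (R ∩ P)))) ∩ P)^c| = 13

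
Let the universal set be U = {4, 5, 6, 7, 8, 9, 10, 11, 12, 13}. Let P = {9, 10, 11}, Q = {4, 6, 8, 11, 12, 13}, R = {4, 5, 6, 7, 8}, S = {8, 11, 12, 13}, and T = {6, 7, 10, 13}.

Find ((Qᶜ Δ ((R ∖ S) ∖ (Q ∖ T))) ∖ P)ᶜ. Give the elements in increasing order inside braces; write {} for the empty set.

{4, 5, 7, 8, 9, 10, 11, 12, 13}

Qᶜ = {5, 7, 9, 10}
R ∖ S = {4, 5, 6, 7}
Q ∖ T = {4, 8, 11, 12}
(R ∖ S) ∖ (Q ∖ T) = {5, 6, 7}
Qᶜ Δ ((R ∖ S) ∖ (Q ∖ T)) = {6, 9, 10}
(Qᶜ Δ ((R ∖ S) ∖ (Q ∖ T))) ∖ P = {6}
((Qᶜ Δ ((R ∖ S) ∖ (Q ∖ T))) ∖ P)ᶜ = {4, 5, 7, 8, 9, 10, 11, 12, 13}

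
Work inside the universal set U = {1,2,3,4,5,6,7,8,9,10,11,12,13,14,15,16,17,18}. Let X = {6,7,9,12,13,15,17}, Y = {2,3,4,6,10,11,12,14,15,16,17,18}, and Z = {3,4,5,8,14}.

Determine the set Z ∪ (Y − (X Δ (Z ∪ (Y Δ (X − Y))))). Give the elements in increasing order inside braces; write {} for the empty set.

{3,4,5,6,8,12,14,15,17}

X − Y = {7,9,13}
Y Δ (X − Y) = {2,3,4,6,7,9,10,11,12,13,14,15,16,17,18}
Z ∪ (Y Δ (X − Y)) = {2,3,4,5,6,7,8,9,10,11,12,13,14,15,16,17,18}
X Δ (Z ∪ (Y Δ (X − Y))) = {2,3,4,5,8,10,11,14,16,18}
Y − (X Δ (Z ∪ (Y Δ (X − Y)))) = {6,12,15,17}
Z ∪ (Y − (X Δ (Z ∪ (Y Δ (X − Y))))) = {3,4,5,6,8,12,14,15,17}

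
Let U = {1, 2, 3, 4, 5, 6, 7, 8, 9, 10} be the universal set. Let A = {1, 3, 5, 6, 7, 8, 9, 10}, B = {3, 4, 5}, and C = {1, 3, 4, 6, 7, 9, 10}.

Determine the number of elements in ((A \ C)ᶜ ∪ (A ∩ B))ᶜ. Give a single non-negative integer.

1

A \ C = {5, 8}
(A \ C)ᶜ = {1, 2, 3, 4, 6, 7, 9, 10}
A ∩ B = {3, 5}
(A \ C)ᶜ ∪ (A ∩ B) = {1, 2, 3, 4, 5, 6, 7, 9, 10}
((A \ C)ᶜ ∪ (A ∩ B))ᶜ = {8}
|((A \ C)ᶜ ∪ (A ∩ B))ᶜ| = 1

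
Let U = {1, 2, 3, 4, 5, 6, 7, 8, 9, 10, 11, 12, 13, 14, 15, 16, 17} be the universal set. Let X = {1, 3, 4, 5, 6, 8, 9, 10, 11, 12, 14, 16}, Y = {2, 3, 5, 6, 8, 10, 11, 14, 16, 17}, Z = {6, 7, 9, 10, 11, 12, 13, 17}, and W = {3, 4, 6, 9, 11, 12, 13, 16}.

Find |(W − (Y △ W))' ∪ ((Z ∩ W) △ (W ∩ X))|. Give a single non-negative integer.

Y △ W = {2, 4, 5, 8, 9, 10, 12, 13, 14, 17}
W − (Y △ W) = {3, 6, 11, 16}
(W − (Y △ W))' = {1, 2, 4, 5, 7, 8, 9, 10, 12, 13, 14, 15, 17}
Z ∩ W = {6, 9, 11, 12, 13}
W ∩ X = {3, 4, 6, 9, 11, 12, 16}
(Z ∩ W) △ (W ∩ X) = {3, 4, 13, 16}
(W − (Y △ W))' ∪ ((Z ∩ W) △ (W ∩ X)) = {1, 2, 3, 4, 5, 7, 8, 9, 10, 12, 13, 14, 15, 16, 17}
|(W − (Y △ W))' ∪ ((Z ∩ W) △ (W ∩ X))| = 15

15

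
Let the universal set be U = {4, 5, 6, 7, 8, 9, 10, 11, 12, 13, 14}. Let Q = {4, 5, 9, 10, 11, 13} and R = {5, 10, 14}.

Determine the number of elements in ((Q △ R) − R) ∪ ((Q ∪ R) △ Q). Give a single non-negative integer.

5

Q △ R = {4, 9, 11, 13, 14}
(Q △ R) − R = {4, 9, 11, 13}
Q ∪ R = {4, 5, 9, 10, 11, 13, 14}
(Q ∪ R) △ Q = {14}
((Q △ R) − R) ∪ ((Q ∪ R) △ Q) = {4, 9, 11, 13, 14}
|((Q △ R) − R) ∪ ((Q ∪ R) △ Q)| = 5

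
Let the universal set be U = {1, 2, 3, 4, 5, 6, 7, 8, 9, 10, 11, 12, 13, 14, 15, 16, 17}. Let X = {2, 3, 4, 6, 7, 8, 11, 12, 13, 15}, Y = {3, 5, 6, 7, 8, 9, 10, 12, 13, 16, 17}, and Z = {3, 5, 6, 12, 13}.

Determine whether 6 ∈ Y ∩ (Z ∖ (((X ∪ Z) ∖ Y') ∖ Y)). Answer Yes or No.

6 ∈ X and 6 ∈ Z, so 6 ∈ X ∪ Z
6 ∈ Y, so 6 ∉ Y'
6 ∈ (X ∪ Z) and 6 ∉ Y', so 6 ∈ (X ∪ Z) ∖ Y'
6 ∈ ((X ∪ Z) ∖ Y') and 6 ∈ Y, so 6 ∉ ((X ∪ Z) ∖ Y') ∖ Y
6 ∈ Z and 6 ∉ (((X ∪ Z) ∖ Y') ∖ Y), so 6 ∈ Z ∖ (((X ∪ Z) ∖ Y') ∖ Y)
6 ∈ Y and 6 ∈ (Z ∖ (((X ∪ Z) ∖ Y') ∖ Y)), so 6 ∈ Y ∩ (Z ∖ (((X ∪ Z) ∖ Y') ∖ Y))

Yes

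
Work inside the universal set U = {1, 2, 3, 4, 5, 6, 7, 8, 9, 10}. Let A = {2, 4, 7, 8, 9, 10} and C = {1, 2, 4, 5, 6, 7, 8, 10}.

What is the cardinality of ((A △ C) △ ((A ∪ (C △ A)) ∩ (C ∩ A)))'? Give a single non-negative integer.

1

A △ C = {1, 5, 6, 9}
C △ A = {1, 5, 6, 9}
A ∪ (C △ A) = {1, 2, 4, 5, 6, 7, 8, 9, 10}
C ∩ A = {2, 4, 7, 8, 10}
(A ∪ (C △ A)) ∩ (C ∩ A) = {2, 4, 7, 8, 10}
(A △ C) △ ((A ∪ (C △ A)) ∩ (C ∩ A)) = {1, 2, 4, 5, 6, 7, 8, 9, 10}
((A △ C) △ ((A ∪ (C △ A)) ∩ (C ∩ A)))' = {3}
|((A △ C) △ ((A ∪ (C △ A)) ∩ (C ∩ A)))'| = 1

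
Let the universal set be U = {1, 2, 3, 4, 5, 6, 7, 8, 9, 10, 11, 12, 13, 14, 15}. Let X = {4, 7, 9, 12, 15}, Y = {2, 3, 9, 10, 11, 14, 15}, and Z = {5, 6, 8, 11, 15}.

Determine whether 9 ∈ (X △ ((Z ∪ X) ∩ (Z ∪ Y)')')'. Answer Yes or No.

Yes

9 ∉ Z and 9 ∈ X, so 9 ∈ Z ∪ X
9 ∉ Z and 9 ∈ Y, so 9 ∈ Z ∪ Y
9 ∉ (Z ∪ Y)' since 9 ∈ (Z ∪ Y)
9 ∈ (Z ∪ X) and 9 ∉ (Z ∪ Y)', so 9 ∉ (Z ∪ X) ∩ (Z ∪ Y)'
9 ∈ ((Z ∪ X) ∩ (Z ∪ Y)')' since 9 ∉ ((Z ∪ X) ∩ (Z ∪ Y)')
9 ∈ X and 9 ∈ ((Z ∪ X) ∩ (Z ∪ Y)')', so 9 ∉ X △ ((Z ∪ X) ∩ (Z ∪ Y)')'
9 ∈ (X △ ((Z ∪ X) ∩ (Z ∪ Y)')')' since 9 ∉ (X △ ((Z ∪ X) ∩ (Z ∪ Y)')')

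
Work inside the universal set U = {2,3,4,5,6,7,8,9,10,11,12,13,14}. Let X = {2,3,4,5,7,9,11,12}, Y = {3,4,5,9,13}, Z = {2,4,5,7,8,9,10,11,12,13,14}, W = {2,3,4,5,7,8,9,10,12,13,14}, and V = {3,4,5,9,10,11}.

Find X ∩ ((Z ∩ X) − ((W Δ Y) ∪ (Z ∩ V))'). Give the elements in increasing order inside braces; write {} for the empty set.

Z ∩ X = {2,4,5,7,9,11,12}
W Δ Y = {2,7,8,10,12,14}
Z ∩ V = {4,5,9,10,11}
(W Δ Y) ∪ (Z ∩ V) = {2,4,5,7,8,9,10,11,12,14}
((W Δ Y) ∪ (Z ∩ V))' = {3,6,13}
(Z ∩ X) − ((W Δ Y) ∪ (Z ∩ V))' = {2,4,5,7,9,11,12}
X ∩ ((Z ∩ X) − ((W Δ Y) ∪ (Z ∩ V))') = {2,4,5,7,9,11,12}

{2,4,5,7,9,11,12}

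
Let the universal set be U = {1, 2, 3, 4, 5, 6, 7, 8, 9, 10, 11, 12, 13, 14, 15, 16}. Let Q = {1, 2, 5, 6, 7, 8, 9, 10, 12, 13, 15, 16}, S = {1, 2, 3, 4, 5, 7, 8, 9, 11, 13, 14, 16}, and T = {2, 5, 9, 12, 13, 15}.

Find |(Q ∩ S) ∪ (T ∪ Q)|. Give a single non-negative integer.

Q ∩ S = {1, 2, 5, 7, 8, 9, 13, 16}
T ∪ Q = {1, 2, 5, 6, 7, 8, 9, 10, 12, 13, 15, 16}
(Q ∩ S) ∪ (T ∪ Q) = {1, 2, 5, 6, 7, 8, 9, 10, 12, 13, 15, 16}
|(Q ∩ S) ∪ (T ∪ Q)| = 12

12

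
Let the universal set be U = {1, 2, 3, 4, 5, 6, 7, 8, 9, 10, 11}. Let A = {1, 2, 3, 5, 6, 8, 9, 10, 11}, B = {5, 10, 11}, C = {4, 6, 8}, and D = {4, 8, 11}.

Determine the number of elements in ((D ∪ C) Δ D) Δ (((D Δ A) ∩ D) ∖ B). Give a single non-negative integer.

D ∪ C = {4, 6, 8, 11}
(D ∪ C) Δ D = {6}
D Δ A = {1, 2, 3, 4, 5, 6, 9, 10}
(D Δ A) ∩ D = {4}
((D Δ A) ∩ D) ∖ B = {4}
((D ∪ C) Δ D) Δ (((D Δ A) ∩ D) ∖ B) = {4, 6}
|((D ∪ C) Δ D) Δ (((D Δ A) ∩ D) ∖ B)| = 2

2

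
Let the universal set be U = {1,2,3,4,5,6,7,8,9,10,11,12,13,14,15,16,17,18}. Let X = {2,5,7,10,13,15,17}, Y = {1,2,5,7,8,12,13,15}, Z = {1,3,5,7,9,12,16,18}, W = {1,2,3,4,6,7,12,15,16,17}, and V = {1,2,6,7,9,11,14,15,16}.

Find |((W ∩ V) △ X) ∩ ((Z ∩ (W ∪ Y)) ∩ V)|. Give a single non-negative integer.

2

W ∩ V = {1,2,6,7,15,16}
(W ∩ V) △ X = {1,5,6,10,13,16,17}
W ∪ Y = {1,2,3,4,5,6,7,8,12,13,15,16,17}
Z ∩ (W ∪ Y) = {1,3,5,7,12,16}
(Z ∩ (W ∪ Y)) ∩ V = {1,7,16}
((W ∩ V) △ X) ∩ ((Z ∩ (W ∪ Y)) ∩ V) = {1,16}
|((W ∩ V) △ X) ∩ ((Z ∩ (W ∪ Y)) ∩ V)| = 2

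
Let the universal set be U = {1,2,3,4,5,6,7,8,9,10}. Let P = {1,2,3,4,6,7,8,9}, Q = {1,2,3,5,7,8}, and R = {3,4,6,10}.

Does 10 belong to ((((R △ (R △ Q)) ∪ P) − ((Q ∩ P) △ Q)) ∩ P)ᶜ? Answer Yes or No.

10 ∈ R and 10 ∉ Q, so 10 ∈ R △ Q
10 ∈ R and 10 ∈ (R △ Q), so 10 ∉ R △ (R △ Q)
10 ∉ (R △ (R △ Q)) and 10 ∉ P, so 10 ∉ (R △ (R △ Q)) ∪ P
10 ∉ Q and 10 ∉ P, so 10 ∉ Q ∩ P
10 ∉ (Q ∩ P) and 10 ∉ Q, so 10 ∉ (Q ∩ P) △ Q
10 ∉ ((R △ (R △ Q)) ∪ P) and 10 ∉ ((Q ∩ P) △ Q), so 10 ∉ ((R △ (R △ Q)) ∪ P) − ((Q ∩ P) △ Q)
10 ∉ (((R △ (R △ Q)) ∪ P) − ((Q ∩ P) △ Q)) and 10 ∉ P, so 10 ∉ (((R △ (R △ Q)) ∪ P) − ((Q ∩ P) △ Q)) ∩ P
10 ∈ ((((R △ (R △ Q)) ∪ P) − ((Q ∩ P) △ Q)) ∩ P)ᶜ since 10 ∉ ((((R △ (R △ Q)) ∪ P) − ((Q ∩ P) △ Q)) ∩ P)

Yes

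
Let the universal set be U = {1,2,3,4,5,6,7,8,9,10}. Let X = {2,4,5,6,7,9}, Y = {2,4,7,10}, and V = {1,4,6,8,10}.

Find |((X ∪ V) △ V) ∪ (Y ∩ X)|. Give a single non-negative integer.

X ∪ V = {1,2,4,5,6,7,8,9,10}
(X ∪ V) △ V = {2,5,7,9}
Y ∩ X = {2,4,7}
((X ∪ V) △ V) ∪ (Y ∩ X) = {2,4,5,7,9}
|((X ∪ V) △ V) ∪ (Y ∩ X)| = 5

5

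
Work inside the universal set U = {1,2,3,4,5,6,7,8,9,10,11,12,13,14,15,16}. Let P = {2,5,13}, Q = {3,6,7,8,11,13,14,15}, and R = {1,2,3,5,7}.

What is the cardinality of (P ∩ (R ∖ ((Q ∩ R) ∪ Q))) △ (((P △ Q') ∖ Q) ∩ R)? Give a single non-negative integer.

3

Q ∩ R = {3,7}
(Q ∩ R) ∪ Q = {3,6,7,8,11,13,14,15}
R ∖ ((Q ∩ R) ∪ Q) = {1,2,5}
P ∩ (R ∖ ((Q ∩ R) ∪ Q)) = {2,5}
Q' = {1,2,4,5,9,10,12,16}
P △ Q' = {1,4,9,10,12,13,16}
(P △ Q') ∖ Q = {1,4,9,10,12,16}
((P △ Q') ∖ Q) ∩ R = {1}
(P ∩ (R ∖ ((Q ∩ R) ∪ Q))) △ (((P △ Q') ∖ Q) ∩ R) = {1,2,5}
|(P ∩ (R ∖ ((Q ∩ R) ∪ Q))) △ (((P △ Q') ∖ Q) ∩ R)| = 3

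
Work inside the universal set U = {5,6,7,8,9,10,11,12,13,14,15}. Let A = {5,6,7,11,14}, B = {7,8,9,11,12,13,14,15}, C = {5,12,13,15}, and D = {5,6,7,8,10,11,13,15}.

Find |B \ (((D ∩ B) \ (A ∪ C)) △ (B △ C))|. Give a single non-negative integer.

D ∩ B = {7,8,11,13,15}
A ∪ C = {5,6,7,11,12,13,14,15}
(D ∩ B) \ (A ∪ C) = {8}
B △ C = {5,7,8,9,11,14}
((D ∩ B) \ (A ∪ C)) △ (B △ C) = {5,7,9,11,14}
B \ (((D ∩ B) \ (A ∪ C)) △ (B △ C)) = {8,12,13,15}
|B \ (((D ∩ B) \ (A ∪ C)) △ (B △ C))| = 4

4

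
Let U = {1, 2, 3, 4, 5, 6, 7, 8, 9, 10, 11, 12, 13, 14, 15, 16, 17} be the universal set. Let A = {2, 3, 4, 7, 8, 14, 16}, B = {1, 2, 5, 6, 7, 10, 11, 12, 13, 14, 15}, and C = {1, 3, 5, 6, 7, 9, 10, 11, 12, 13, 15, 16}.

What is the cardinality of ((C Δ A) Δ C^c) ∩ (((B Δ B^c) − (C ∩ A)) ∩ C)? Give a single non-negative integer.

C Δ A = {1, 2, 4, 5, 6, 8, 9, 10, 11, 12, 13, 14, 15}
C^c = {2, 4, 8, 14, 17}
(C Δ A) Δ C^c = {1, 5, 6, 9, 10, 11, 12, 13, 15, 17}
B^c = {3, 4, 8, 9, 16, 17}
B Δ B^c = {1, 2, 3, 4, 5, 6, 7, 8, 9, 10, 11, 12, 13, 14, 15, 16, 17}
C ∩ A = {3, 7, 16}
(B Δ B^c) − (C ∩ A) = {1, 2, 4, 5, 6, 8, 9, 10, 11, 12, 13, 14, 15, 17}
((B Δ B^c) − (C ∩ A)) ∩ C = {1, 5, 6, 9, 10, 11, 12, 13, 15}
((C Δ A) Δ C^c) ∩ (((B Δ B^c) − (C ∩ A)) ∩ C) = {1, 5, 6, 9, 10, 11, 12, 13, 15}
|((C Δ A) Δ C^c) ∩ (((B Δ B^c) − (C ∩ A)) ∩ C)| = 9

9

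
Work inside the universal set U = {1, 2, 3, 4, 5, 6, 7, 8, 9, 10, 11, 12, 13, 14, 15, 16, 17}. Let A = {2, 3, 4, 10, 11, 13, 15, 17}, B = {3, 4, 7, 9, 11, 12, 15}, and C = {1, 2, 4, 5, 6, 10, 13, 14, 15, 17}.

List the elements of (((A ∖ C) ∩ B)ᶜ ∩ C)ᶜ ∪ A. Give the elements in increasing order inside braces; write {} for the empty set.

A ∖ C = {3, 11}
(A ∖ C) ∩ B = {3, 11}
((A ∖ C) ∩ B)ᶜ = {1, 2, 4, 5, 6, 7, 8, 9, 10, 12, 13, 14, 15, 16, 17}
((A ∖ C) ∩ B)ᶜ ∩ C = {1, 2, 4, 5, 6, 10, 13, 14, 15, 17}
(((A ∖ C) ∩ B)ᶜ ∩ C)ᶜ = {3, 7, 8, 9, 11, 12, 16}
(((A ∖ C) ∩ B)ᶜ ∩ C)ᶜ ∪ A = {2, 3, 4, 7, 8, 9, 10, 11, 12, 13, 15, 16, 17}

{2, 3, 4, 7, 8, 9, 10, 11, 12, 13, 15, 16, 17}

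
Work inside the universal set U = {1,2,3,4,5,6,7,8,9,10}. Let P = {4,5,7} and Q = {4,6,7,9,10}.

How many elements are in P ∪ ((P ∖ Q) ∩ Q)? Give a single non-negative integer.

P ∖ Q = {5}
(P ∖ Q) ∩ Q = {}
P ∪ ((P ∖ Q) ∩ Q) = {4,5,7}
|P ∪ ((P ∖ Q) ∩ Q)| = 3

3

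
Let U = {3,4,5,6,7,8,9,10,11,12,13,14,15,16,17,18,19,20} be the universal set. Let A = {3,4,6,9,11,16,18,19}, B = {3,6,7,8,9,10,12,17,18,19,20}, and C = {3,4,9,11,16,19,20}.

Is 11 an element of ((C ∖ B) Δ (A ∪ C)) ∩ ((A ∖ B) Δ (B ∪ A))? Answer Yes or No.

No

11 ∈ C and 11 ∉ B, so 11 ∈ C ∖ B
11 ∈ A and 11 ∈ C, so 11 ∈ A ∪ C
11 ∈ (C ∖ B) and 11 ∈ (A ∪ C), so 11 ∉ (C ∖ B) Δ (A ∪ C)
11 ∈ A and 11 ∉ B, so 11 ∈ A ∖ B
11 ∉ B and 11 ∈ A, so 11 ∈ B ∪ A
11 ∈ (A ∖ B) and 11 ∈ (B ∪ A), so 11 ∉ (A ∖ B) Δ (B ∪ A)
11 ∉ ((C ∖ B) Δ (A ∪ C)) and 11 ∉ ((A ∖ B) Δ (B ∪ A)), so 11 ∉ ((C ∖ B) Δ (A ∪ C)) ∩ ((A ∖ B) Δ (B ∪ A))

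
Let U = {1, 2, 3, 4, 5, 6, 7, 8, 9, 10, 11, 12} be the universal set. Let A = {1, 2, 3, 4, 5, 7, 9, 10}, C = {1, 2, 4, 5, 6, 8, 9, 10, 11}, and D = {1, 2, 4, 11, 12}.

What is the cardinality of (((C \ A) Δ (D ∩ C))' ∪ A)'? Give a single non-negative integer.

2

C \ A = {6, 8, 11}
D ∩ C = {1, 2, 4, 11}
(C \ A) Δ (D ∩ C) = {1, 2, 4, 6, 8}
((C \ A) Δ (D ∩ C))' = {3, 5, 7, 9, 10, 11, 12}
((C \ A) Δ (D ∩ C))' ∪ A = {1, 2, 3, 4, 5, 7, 9, 10, 11, 12}
(((C \ A) Δ (D ∩ C))' ∪ A)' = {6, 8}
|(((C \ A) Δ (D ∩ C))' ∪ A)'| = 2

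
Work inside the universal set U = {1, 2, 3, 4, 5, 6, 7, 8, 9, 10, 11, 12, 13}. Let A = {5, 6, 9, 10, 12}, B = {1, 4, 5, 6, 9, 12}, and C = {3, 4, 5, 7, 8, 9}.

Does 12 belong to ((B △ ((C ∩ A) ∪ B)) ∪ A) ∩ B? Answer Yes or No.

Yes

12 ∉ C and 12 ∈ A, so 12 ∉ C ∩ A
12 ∉ (C ∩ A) and 12 ∈ B, so 12 ∈ (C ∩ A) ∪ B
12 ∈ B and 12 ∈ ((C ∩ A) ∪ B), so 12 ∉ B △ ((C ∩ A) ∪ B)
12 ∉ (B △ ((C ∩ A) ∪ B)) and 12 ∈ A, so 12 ∈ (B △ ((C ∩ A) ∪ B)) ∪ A
12 ∈ ((B △ ((C ∩ A) ∪ B)) ∪ A) and 12 ∈ B, so 12 ∈ ((B △ ((C ∩ A) ∪ B)) ∪ A) ∩ B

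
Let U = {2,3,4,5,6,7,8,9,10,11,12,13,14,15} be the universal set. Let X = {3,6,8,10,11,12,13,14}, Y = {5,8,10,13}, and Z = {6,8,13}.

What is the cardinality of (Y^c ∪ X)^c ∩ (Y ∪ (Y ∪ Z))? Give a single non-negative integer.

1

Y^c = {2,3,4,6,7,9,11,12,14,15}
Y^c ∪ X = {2,3,4,6,7,8,9,10,11,12,13,14,15}
(Y^c ∪ X)^c = {5}
Y ∪ Z = {5,6,8,10,13}
Y ∪ (Y ∪ Z) = {5,6,8,10,13}
(Y^c ∪ X)^c ∩ (Y ∪ (Y ∪ Z)) = {5}
|(Y^c ∪ X)^c ∩ (Y ∪ (Y ∪ Z))| = 1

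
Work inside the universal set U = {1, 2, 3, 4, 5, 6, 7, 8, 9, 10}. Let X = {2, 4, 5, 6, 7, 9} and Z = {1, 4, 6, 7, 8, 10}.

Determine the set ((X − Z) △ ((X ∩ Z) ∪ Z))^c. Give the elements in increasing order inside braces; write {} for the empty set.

X − Z = {2, 5, 9}
X ∩ Z = {4, 6, 7}
(X ∩ Z) ∪ Z = {1, 4, 6, 7, 8, 10}
(X − Z) △ ((X ∩ Z) ∪ Z) = {1, 2, 4, 5, 6, 7, 8, 9, 10}
((X − Z) △ ((X ∩ Z) ∪ Z))^c = {3}

{3}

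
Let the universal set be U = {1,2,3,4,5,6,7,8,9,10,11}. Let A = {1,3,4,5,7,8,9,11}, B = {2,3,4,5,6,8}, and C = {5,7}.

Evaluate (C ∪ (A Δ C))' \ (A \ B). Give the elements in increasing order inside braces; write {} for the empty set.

A Δ C = {1,3,4,8,9,11}
C ∪ (A Δ C) = {1,3,4,5,7,8,9,11}
(C ∪ (A Δ C))' = {2,6,10}
A \ B = {1,7,9,11}
(C ∪ (A Δ C))' \ (A \ B) = {2,6,10}

{2,6,10}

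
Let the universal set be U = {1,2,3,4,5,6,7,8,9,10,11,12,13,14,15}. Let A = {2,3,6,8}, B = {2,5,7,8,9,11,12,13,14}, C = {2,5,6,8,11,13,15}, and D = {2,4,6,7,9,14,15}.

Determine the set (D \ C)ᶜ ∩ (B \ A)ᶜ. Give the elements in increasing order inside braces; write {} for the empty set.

{1,2,3,6,8,10,15}

D \ C = {4,7,9,14}
(D \ C)ᶜ = {1,2,3,5,6,8,10,11,12,13,15}
B \ A = {5,7,9,11,12,13,14}
(B \ A)ᶜ = {1,2,3,4,6,8,10,15}
(D \ C)ᶜ ∩ (B \ A)ᶜ = {1,2,3,6,8,10,15}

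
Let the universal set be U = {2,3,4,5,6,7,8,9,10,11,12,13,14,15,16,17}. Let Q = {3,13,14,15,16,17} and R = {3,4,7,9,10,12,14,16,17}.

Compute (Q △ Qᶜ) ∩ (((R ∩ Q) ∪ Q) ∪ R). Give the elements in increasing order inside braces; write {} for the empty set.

Qᶜ = {2,4,5,6,7,8,9,10,11,12}
Q △ Qᶜ = {2,3,4,5,6,7,8,9,10,11,12,13,14,15,16,17}
R ∩ Q = {3,14,16,17}
(R ∩ Q) ∪ Q = {3,13,14,15,16,17}
((R ∩ Q) ∪ Q) ∪ R = {3,4,7,9,10,12,13,14,15,16,17}
(Q △ Qᶜ) ∩ (((R ∩ Q) ∪ Q) ∪ R) = {3,4,7,9,10,12,13,14,15,16,17}

{3,4,7,9,10,12,13,14,15,16,17}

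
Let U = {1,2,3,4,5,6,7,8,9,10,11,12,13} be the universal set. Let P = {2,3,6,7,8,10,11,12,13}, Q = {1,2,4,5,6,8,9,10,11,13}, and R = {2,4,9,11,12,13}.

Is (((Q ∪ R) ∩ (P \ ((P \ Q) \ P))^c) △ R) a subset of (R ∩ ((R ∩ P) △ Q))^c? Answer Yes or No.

No

Q ∪ R = {1,2,4,5,6,8,9,10,11,12,13}
P \ Q = {3,7,12}
(P \ Q) \ P = {}
P \ ((P \ Q) \ P) = {2,3,6,7,8,10,11,12,13}
(P \ ((P \ Q) \ P))^c = {1,4,5,9}
(Q ∪ R) ∩ (P \ ((P \ Q) \ P))^c = {1,4,5,9}
((Q ∪ R) ∩ (P \ ((P \ Q) \ P))^c) △ R = {1,2,5,11,12,13}
R ∩ P = {2,11,12,13}
(R ∩ P) △ Q = {1,4,5,6,8,9,10,12}
R ∩ ((R ∩ P) △ Q) = {4,9,12}
(R ∩ ((R ∩ P) △ Q))^c = {1,2,3,5,6,7,8,10,11,13}
12 ∈ ((Q ∪ R) ∩ (P \ ((P \ Q) \ P))^c) △ R but 12 ∉ (R ∩ ((R ∩ P) △ Q))^c, so the inclusion fails.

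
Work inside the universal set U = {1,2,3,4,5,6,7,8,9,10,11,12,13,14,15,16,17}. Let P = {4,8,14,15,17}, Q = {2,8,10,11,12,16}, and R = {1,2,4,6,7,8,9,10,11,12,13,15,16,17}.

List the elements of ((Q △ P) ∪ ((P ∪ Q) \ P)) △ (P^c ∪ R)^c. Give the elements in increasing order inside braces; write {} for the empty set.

Q △ P = {2,4,10,11,12,14,15,16,17}
P ∪ Q = {2,4,8,10,11,12,14,15,16,17}
(P ∪ Q) \ P = {2,10,11,12,16}
(Q △ P) ∪ ((P ∪ Q) \ P) = {2,4,10,11,12,14,15,16,17}
P^c = {1,2,3,5,6,7,9,10,11,12,13,16}
P^c ∪ R = {1,2,3,4,5,6,7,8,9,10,11,12,13,15,16,17}
(P^c ∪ R)^c = {14}
((Q △ P) ∪ ((P ∪ Q) \ P)) △ (P^c ∪ R)^c = {2,4,10,11,12,15,16,17}

{2,4,10,11,12,15,16,17}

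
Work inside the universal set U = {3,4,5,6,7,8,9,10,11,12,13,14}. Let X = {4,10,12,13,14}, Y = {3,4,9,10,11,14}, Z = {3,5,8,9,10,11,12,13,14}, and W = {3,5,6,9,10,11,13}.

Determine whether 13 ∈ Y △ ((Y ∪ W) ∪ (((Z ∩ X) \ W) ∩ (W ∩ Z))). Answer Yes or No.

13 ∉ Y and 13 ∈ W, so 13 ∈ Y ∪ W
13 ∈ Z and 13 ∈ X, so 13 ∈ Z ∩ X
13 ∈ (Z ∩ X) and 13 ∈ W, so 13 ∉ (Z ∩ X) \ W
13 ∈ W and 13 ∈ Z, so 13 ∈ W ∩ Z
13 ∉ ((Z ∩ X) \ W) and 13 ∈ (W ∩ Z), so 13 ∉ ((Z ∩ X) \ W) ∩ (W ∩ Z)
13 ∈ (Y ∪ W) and 13 ∉ (((Z ∩ X) \ W) ∩ (W ∩ Z)), so 13 ∈ (Y ∪ W) ∪ (((Z ∩ X) \ W) ∩ (W ∩ Z))
13 ∉ Y and 13 ∈ ((Y ∪ W) ∪ (((Z ∩ X) \ W) ∩ (W ∩ Z))), so 13 ∈ Y △ ((Y ∪ W) ∪ (((Z ∩ X) \ W) ∩ (W ∩ Z)))

Yes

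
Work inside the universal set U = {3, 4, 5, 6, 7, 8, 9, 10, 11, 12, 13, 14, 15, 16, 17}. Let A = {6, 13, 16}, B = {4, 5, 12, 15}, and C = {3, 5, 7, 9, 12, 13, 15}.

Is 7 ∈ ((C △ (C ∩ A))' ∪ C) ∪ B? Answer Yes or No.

7 ∈ C and 7 ∉ A, so 7 ∉ C ∩ A
7 ∈ C and 7 ∉ (C ∩ A), so 7 ∈ C △ (C ∩ A)
7 ∉ (C △ (C ∩ A))' since 7 ∈ (C △ (C ∩ A))
7 ∉ (C △ (C ∩ A))' and 7 ∈ C, so 7 ∈ (C △ (C ∩ A))' ∪ C
7 ∈ ((C △ (C ∩ A))' ∪ C) and 7 ∉ B, so 7 ∈ ((C △ (C ∩ A))' ∪ C) ∪ B

Yes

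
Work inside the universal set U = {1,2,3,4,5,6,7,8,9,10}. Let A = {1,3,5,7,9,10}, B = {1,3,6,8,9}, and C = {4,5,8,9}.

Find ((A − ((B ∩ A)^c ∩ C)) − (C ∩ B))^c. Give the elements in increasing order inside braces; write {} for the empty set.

{2,4,5,6,8,9}

B ∩ A = {1,3,9}
(B ∩ A)^c = {2,4,5,6,7,8,10}
(B ∩ A)^c ∩ C = {4,5,8}
A − ((B ∩ A)^c ∩ C) = {1,3,7,9,10}
C ∩ B = {8,9}
(A − ((B ∩ A)^c ∩ C)) − (C ∩ B) = {1,3,7,10}
((A − ((B ∩ A)^c ∩ C)) − (C ∩ B))^c = {2,4,5,6,8,9}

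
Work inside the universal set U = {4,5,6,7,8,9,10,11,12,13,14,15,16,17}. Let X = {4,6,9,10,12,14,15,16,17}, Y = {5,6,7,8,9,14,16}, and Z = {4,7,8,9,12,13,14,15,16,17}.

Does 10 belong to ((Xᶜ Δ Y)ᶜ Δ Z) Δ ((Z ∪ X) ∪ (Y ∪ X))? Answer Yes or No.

10 ∈ X, so 10 ∉ Xᶜ
10 ∉ Xᶜ and 10 ∉ Y, so 10 ∉ Xᶜ Δ Y
10 ∈ (Xᶜ Δ Y)ᶜ since 10 ∉ (Xᶜ Δ Y)
10 ∈ (Xᶜ Δ Y)ᶜ and 10 ∉ Z, so 10 ∈ (Xᶜ Δ Y)ᶜ Δ Z
10 ∉ Z and 10 ∈ X, so 10 ∈ Z ∪ X
10 ∉ Y and 10 ∈ X, so 10 ∈ Y ∪ X
10 ∈ (Z ∪ X) and 10 ∈ (Y ∪ X), so 10 ∈ (Z ∪ X) ∪ (Y ∪ X)
10 ∈ ((Xᶜ Δ Y)ᶜ Δ Z) and 10 ∈ ((Z ∪ X) ∪ (Y ∪ X)), so 10 ∉ ((Xᶜ Δ Y)ᶜ Δ Z) Δ ((Z ∪ X) ∪ (Y ∪ X))

No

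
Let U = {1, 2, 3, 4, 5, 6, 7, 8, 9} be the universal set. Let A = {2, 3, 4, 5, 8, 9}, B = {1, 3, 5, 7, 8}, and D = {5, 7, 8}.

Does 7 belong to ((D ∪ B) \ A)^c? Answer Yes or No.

No

7 ∈ D and 7 ∈ B, so 7 ∈ D ∪ B
7 ∈ (D ∪ B) and 7 ∉ A, so 7 ∈ (D ∪ B) \ A
7 ∉ ((D ∪ B) \ A)^c since 7 ∈ ((D ∪ B) \ A)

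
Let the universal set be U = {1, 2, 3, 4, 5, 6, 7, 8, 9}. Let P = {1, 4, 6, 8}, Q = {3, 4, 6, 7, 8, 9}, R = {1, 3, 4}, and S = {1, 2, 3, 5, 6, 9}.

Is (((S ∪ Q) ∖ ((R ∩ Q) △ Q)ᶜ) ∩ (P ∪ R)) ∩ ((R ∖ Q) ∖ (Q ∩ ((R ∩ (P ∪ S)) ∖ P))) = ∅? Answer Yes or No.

Yes

S ∪ Q = {1, 2, 3, 4, 5, 6, 7, 8, 9}
R ∩ Q = {3, 4}
(R ∩ Q) △ Q = {6, 7, 8, 9}
((R ∩ Q) △ Q)ᶜ = {1, 2, 3, 4, 5}
(S ∪ Q) ∖ ((R ∩ Q) △ Q)ᶜ = {6, 7, 8, 9}
P ∪ R = {1, 3, 4, 6, 8}
((S ∪ Q) ∖ ((R ∩ Q) △ Q)ᶜ) ∩ (P ∪ R) = {6, 8}
R ∖ Q = {1}
P ∪ S = {1, 2, 3, 4, 5, 6, 8, 9}
R ∩ (P ∪ S) = {1, 3, 4}
(R ∩ (P ∪ S)) ∖ P = {3}
Q ∩ ((R ∩ (P ∪ S)) ∖ P) = {3}
(R ∖ Q) ∖ (Q ∩ ((R ∩ (P ∪ S)) ∖ P)) = {1}
{6, 8} and {1} share no elements.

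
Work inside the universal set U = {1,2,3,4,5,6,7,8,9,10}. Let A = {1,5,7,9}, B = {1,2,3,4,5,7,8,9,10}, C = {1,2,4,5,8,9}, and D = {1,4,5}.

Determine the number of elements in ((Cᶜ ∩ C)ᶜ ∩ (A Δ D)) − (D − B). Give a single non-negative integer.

Cᶜ = {3,6,7,10}
Cᶜ ∩ C = {}
(Cᶜ ∩ C)ᶜ = {1,2,3,4,5,6,7,8,9,10}
A Δ D = {4,7,9}
(Cᶜ ∩ C)ᶜ ∩ (A Δ D) = {4,7,9}
D − B = {}
((Cᶜ ∩ C)ᶜ ∩ (A Δ D)) − (D − B) = {4,7,9}
|((Cᶜ ∩ C)ᶜ ∩ (A Δ D)) − (D − B)| = 3

3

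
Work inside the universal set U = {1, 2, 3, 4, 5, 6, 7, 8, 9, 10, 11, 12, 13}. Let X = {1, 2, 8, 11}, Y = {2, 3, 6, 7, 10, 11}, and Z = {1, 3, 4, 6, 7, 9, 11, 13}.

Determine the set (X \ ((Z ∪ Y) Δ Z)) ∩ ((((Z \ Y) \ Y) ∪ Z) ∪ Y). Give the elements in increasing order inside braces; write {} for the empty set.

{1, 11}

Z ∪ Y = {1, 2, 3, 4, 6, 7, 9, 10, 11, 13}
(Z ∪ Y) Δ Z = {2, 10}
X \ ((Z ∪ Y) Δ Z) = {1, 8, 11}
Z \ Y = {1, 4, 9, 13}
(Z \ Y) \ Y = {1, 4, 9, 13}
((Z \ Y) \ Y) ∪ Z = {1, 3, 4, 6, 7, 9, 11, 13}
(((Z \ Y) \ Y) ∪ Z) ∪ Y = {1, 2, 3, 4, 6, 7, 9, 10, 11, 13}
(X \ ((Z ∪ Y) Δ Z)) ∩ ((((Z \ Y) \ Y) ∪ Z) ∪ Y) = {1, 11}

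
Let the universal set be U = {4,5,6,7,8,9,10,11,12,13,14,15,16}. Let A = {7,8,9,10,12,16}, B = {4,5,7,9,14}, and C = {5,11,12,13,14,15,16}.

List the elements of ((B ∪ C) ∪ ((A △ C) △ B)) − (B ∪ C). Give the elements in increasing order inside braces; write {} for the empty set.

{8,10}

B ∪ C = {4,5,7,9,11,12,13,14,15,16}
A △ C = {5,7,8,9,10,11,13,14,15}
(A △ C) △ B = {4,8,10,11,13,15}
(B ∪ C) ∪ ((A △ C) △ B) = {4,5,7,8,9,10,11,12,13,14,15,16}
((B ∪ C) ∪ ((A △ C) △ B)) − (B ∪ C) = {8,10}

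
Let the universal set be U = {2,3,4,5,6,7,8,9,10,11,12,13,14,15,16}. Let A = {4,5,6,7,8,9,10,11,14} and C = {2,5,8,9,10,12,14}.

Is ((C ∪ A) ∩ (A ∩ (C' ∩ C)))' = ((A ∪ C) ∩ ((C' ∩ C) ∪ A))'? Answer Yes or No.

C ∪ A = {2,4,5,6,7,8,9,10,11,12,14}
C' = {3,4,6,7,11,13,15,16}
C' ∩ C = {}
A ∩ (C' ∩ C) = {}
(C ∪ A) ∩ (A ∩ (C' ∩ C)) = {}
((C ∪ A) ∩ (A ∩ (C' ∩ C)))' = {2,3,4,5,6,7,8,9,10,11,12,13,14,15,16}
A ∪ C = {2,4,5,6,7,8,9,10,11,12,14}
(C' ∩ C) ∪ A = {4,5,6,7,8,9,10,11,14}
(A ∪ C) ∩ ((C' ∩ C) ∪ A) = {4,5,6,7,8,9,10,11,14}
((A ∪ C) ∩ ((C' ∩ C) ∪ A))' = {2,3,12,13,15,16}
4 ∈ ((C ∪ A) ∩ (A ∩ (C' ∩ C)))' but 4 ∉ ((A ∪ C) ∩ ((C' ∩ C) ∪ A))', so they differ.

No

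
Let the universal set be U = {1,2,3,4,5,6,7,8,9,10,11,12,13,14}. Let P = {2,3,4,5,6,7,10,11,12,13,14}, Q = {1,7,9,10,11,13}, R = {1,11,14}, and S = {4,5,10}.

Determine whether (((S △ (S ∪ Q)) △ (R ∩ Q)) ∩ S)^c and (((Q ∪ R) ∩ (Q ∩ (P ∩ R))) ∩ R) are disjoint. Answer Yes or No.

No

S ∪ Q = {1,4,5,7,9,10,11,13}
S △ (S ∪ Q) = {1,7,9,11,13}
R ∩ Q = {1,11}
(S △ (S ∪ Q)) △ (R ∩ Q) = {7,9,13}
((S △ (S ∪ Q)) △ (R ∩ Q)) ∩ S = {}
(((S △ (S ∪ Q)) △ (R ∩ Q)) ∩ S)^c = {1,2,3,4,5,6,7,8,9,10,11,12,13,14}
Q ∪ R = {1,7,9,10,11,13,14}
P ∩ R = {11,14}
Q ∩ (P ∩ R) = {11}
(Q ∪ R) ∩ (Q ∩ (P ∩ R)) = {11}
((Q ∪ R) ∩ (Q ∩ (P ∩ R))) ∩ R = {11}
11 lies in both, so they are not disjoint.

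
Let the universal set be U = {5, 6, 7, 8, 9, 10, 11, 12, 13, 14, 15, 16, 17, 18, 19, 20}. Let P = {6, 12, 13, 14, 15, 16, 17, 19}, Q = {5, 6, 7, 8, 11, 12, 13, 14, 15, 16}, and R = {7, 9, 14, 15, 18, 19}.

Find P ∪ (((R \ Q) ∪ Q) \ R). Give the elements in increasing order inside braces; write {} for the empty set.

R \ Q = {9, 18, 19}
(R \ Q) ∪ Q = {5, 6, 7, 8, 9, 11, 12, 13, 14, 15, 16, 18, 19}
((R \ Q) ∪ Q) \ R = {5, 6, 8, 11, 12, 13, 16}
P ∪ (((R \ Q) ∪ Q) \ R) = {5, 6, 8, 11, 12, 13, 14, 15, 16, 17, 19}

{5, 6, 8, 11, 12, 13, 14, 15, 16, 17, 19}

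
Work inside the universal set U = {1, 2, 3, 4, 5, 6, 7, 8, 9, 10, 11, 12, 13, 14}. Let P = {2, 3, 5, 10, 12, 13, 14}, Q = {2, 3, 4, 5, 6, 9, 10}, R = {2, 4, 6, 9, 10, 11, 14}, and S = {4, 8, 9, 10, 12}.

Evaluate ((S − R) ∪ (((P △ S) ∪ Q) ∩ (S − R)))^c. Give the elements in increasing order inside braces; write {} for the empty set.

S − R = {8, 12}
P △ S = {2, 3, 4, 5, 8, 9, 13, 14}
(P △ S) ∪ Q = {2, 3, 4, 5, 6, 8, 9, 10, 13, 14}
((P △ S) ∪ Q) ∩ (S − R) = {8}
(S − R) ∪ (((P △ S) ∪ Q) ∩ (S − R)) = {8, 12}
((S − R) ∪ (((P △ S) ∪ Q) ∩ (S − R)))^c = {1, 2, 3, 4, 5, 6, 7, 9, 10, 11, 13, 14}

{1, 2, 3, 4, 5, 6, 7, 9, 10, 11, 13, 14}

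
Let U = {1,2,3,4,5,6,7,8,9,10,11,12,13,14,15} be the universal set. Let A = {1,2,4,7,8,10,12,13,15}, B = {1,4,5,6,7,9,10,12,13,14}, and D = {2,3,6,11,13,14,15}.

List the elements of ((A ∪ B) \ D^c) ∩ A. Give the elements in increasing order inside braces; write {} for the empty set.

{2,13,15}

A ∪ B = {1,2,4,5,6,7,8,9,10,12,13,14,15}
D^c = {1,4,5,7,8,9,10,12}
(A ∪ B) \ D^c = {2,6,13,14,15}
((A ∪ B) \ D^c) ∩ A = {2,13,15}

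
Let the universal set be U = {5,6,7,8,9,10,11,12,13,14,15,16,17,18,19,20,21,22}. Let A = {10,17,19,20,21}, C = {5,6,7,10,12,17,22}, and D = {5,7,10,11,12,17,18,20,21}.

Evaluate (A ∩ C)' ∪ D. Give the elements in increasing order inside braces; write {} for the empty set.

{5,6,7,8,9,10,11,12,13,14,15,16,17,18,19,20,21,22}

A ∩ C = {10,17}
(A ∩ C)' = {5,6,7,8,9,11,12,13,14,15,16,18,19,20,21,22}
(A ∩ C)' ∪ D = {5,6,7,8,9,10,11,12,13,14,15,16,17,18,19,20,21,22}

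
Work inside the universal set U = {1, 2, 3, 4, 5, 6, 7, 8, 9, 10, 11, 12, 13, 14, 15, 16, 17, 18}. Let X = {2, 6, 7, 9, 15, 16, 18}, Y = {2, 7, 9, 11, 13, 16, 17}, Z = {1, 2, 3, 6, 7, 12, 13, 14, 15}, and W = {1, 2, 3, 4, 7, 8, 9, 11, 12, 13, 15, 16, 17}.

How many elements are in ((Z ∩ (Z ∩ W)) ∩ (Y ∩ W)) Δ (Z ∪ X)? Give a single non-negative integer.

Z ∩ W = {1, 2, 3, 7, 12, 13, 15}
Z ∩ (Z ∩ W) = {1, 2, 3, 7, 12, 13, 15}
Y ∩ W = {2, 7, 9, 11, 13, 16, 17}
(Z ∩ (Z ∩ W)) ∩ (Y ∩ W) = {2, 7, 13}
Z ∪ X = {1, 2, 3, 6, 7, 9, 12, 13, 14, 15, 16, 18}
((Z ∩ (Z ∩ W)) ∩ (Y ∩ W)) Δ (Z ∪ X) = {1, 3, 6, 9, 12, 14, 15, 16, 18}
|((Z ∩ (Z ∩ W)) ∩ (Y ∩ W)) Δ (Z ∪ X)| = 9

9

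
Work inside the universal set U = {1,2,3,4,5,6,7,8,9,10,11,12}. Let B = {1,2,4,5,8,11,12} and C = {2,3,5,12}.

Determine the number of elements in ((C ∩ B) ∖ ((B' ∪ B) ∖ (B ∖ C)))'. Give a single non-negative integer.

12

C ∩ B = {2,5,12}
B' = {3,6,7,9,10}
B' ∪ B = {1,2,3,4,5,6,7,8,9,10,11,12}
B ∖ C = {1,4,8,11}
(B' ∪ B) ∖ (B ∖ C) = {2,3,5,6,7,9,10,12}
(C ∩ B) ∖ ((B' ∪ B) ∖ (B ∖ C)) = {}
((C ∩ B) ∖ ((B' ∪ B) ∖ (B ∖ C)))' = {1,2,3,4,5,6,7,8,9,10,11,12}
|((C ∩ B) ∖ ((B' ∪ B) ∖ (B ∖ C)))'| = 12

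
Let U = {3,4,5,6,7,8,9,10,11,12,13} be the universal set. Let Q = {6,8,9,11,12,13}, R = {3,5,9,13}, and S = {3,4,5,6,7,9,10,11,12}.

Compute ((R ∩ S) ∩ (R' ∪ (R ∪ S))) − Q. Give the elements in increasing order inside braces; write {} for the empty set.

{3,5}

R ∩ S = {3,5,9}
R' = {4,6,7,8,10,11,12}
R ∪ S = {3,4,5,6,7,9,10,11,12,13}
R' ∪ (R ∪ S) = {3,4,5,6,7,8,9,10,11,12,13}
(R ∩ S) ∩ (R' ∪ (R ∪ S)) = {3,5,9}
((R ∩ S) ∩ (R' ∪ (R ∪ S))) − Q = {3,5}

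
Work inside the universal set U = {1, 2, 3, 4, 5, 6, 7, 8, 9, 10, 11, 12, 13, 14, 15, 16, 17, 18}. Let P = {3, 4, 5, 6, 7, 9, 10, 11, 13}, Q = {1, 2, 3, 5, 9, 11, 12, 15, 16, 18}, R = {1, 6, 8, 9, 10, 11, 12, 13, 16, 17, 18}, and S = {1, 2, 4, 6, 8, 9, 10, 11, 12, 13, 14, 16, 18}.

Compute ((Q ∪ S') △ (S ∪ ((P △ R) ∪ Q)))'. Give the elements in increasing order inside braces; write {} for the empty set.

S' = {3, 5, 7, 15, 17}
Q ∪ S' = {1, 2, 3, 5, 7, 9, 11, 12, 15, 16, 17, 18}
P △ R = {1, 3, 4, 5, 7, 8, 12, 16, 17, 18}
(P △ R) ∪ Q = {1, 2, 3, 4, 5, 7, 8, 9, 11, 12, 15, 16, 17, 18}
S ∪ ((P △ R) ∪ Q) = {1, 2, 3, 4, 5, 6, 7, 8, 9, 10, 11, 12, 13, 14, 15, 16, 17, 18}
(Q ∪ S') △ (S ∪ ((P △ R) ∪ Q)) = {4, 6, 8, 10, 13, 14}
((Q ∪ S') △ (S ∪ ((P △ R) ∪ Q)))' = {1, 2, 3, 5, 7, 9, 11, 12, 15, 16, 17, 18}

{1, 2, 3, 5, 7, 9, 11, 12, 15, 16, 17, 18}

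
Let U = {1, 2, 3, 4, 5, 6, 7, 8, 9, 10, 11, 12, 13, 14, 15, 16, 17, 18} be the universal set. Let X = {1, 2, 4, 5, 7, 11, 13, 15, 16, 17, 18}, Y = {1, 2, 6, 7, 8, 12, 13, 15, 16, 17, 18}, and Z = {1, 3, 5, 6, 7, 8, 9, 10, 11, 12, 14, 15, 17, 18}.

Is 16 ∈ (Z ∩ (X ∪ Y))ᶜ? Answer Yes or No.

Yes

16 ∈ X and 16 ∈ Y, so 16 ∈ X ∪ Y
16 ∉ Z and 16 ∈ (X ∪ Y), so 16 ∉ Z ∩ (X ∪ Y)
16 ∈ (Z ∩ (X ∪ Y))ᶜ since 16 ∉ (Z ∩ (X ∪ Y))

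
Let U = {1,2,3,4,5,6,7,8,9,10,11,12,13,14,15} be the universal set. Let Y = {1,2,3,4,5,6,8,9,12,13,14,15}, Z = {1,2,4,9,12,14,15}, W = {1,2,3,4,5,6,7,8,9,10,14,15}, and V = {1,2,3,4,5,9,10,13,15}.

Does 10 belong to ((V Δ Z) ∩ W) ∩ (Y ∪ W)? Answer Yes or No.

10 ∈ V and 10 ∉ Z, so 10 ∈ V Δ Z
10 ∈ (V Δ Z) and 10 ∈ W, so 10 ∈ (V Δ Z) ∩ W
10 ∉ Y and 10 ∈ W, so 10 ∈ Y ∪ W
10 ∈ ((V Δ Z) ∩ W) and 10 ∈ (Y ∪ W), so 10 ∈ ((V Δ Z) ∩ W) ∩ (Y ∪ W)

Yes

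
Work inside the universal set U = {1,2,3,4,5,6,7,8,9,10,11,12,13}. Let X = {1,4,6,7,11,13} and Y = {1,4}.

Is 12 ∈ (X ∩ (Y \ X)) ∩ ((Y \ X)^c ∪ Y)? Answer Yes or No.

No

12 ∉ Y and 12 ∉ X, so 12 ∉ Y \ X
12 ∉ X and 12 ∉ (Y \ X), so 12 ∉ X ∩ (Y \ X)
12 ∉ Y and 12 ∉ X, so 12 ∉ Y \ X
12 ∈ (Y \ X)^c since 12 ∉ (Y \ X)
12 ∈ (Y \ X)^c and 12 ∉ Y, so 12 ∈ (Y \ X)^c ∪ Y
12 ∉ (X ∩ (Y \ X)) and 12 ∈ ((Y \ X)^c ∪ Y), so 12 ∉ (X ∩ (Y \ X)) ∩ ((Y \ X)^c ∪ Y)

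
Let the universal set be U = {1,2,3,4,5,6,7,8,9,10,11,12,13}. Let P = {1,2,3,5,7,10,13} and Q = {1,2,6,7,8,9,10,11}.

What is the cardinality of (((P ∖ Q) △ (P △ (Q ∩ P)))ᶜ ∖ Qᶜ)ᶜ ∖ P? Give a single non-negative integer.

2

P ∖ Q = {3,5,13}
Q ∩ P = {1,2,7,10}
P △ (Q ∩ P) = {3,5,13}
(P ∖ Q) △ (P △ (Q ∩ P)) = {}
((P ∖ Q) △ (P △ (Q ∩ P)))ᶜ = {1,2,3,4,5,6,7,8,9,10,11,12,13}
Qᶜ = {3,4,5,12,13}
((P ∖ Q) △ (P △ (Q ∩ P)))ᶜ ∖ Qᶜ = {1,2,6,7,8,9,10,11}
(((P ∖ Q) △ (P △ (Q ∩ P)))ᶜ ∖ Qᶜ)ᶜ = {3,4,5,12,13}
(((P ∖ Q) △ (P △ (Q ∩ P)))ᶜ ∖ Qᶜ)ᶜ ∖ P = {4,12}
|(((P ∖ Q) △ (P △ (Q ∩ P)))ᶜ ∖ Qᶜ)ᶜ ∖ P| = 2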